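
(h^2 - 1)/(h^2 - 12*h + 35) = (h^2 - 1)/(h^2 - 12*h + 35)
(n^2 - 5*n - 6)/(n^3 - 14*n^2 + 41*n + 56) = (n - 6)/(n^2 - 15*n + 56)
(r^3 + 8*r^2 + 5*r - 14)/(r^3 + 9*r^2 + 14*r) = (r - 1)/r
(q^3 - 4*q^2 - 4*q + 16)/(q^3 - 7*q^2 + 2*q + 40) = (q - 2)/(q - 5)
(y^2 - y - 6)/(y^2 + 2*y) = (y - 3)/y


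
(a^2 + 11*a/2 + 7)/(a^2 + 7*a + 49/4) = 2*(a + 2)/(2*a + 7)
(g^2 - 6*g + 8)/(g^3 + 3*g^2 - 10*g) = (g - 4)/(g*(g + 5))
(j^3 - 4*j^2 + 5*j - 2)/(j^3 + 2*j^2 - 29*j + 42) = (j^2 - 2*j + 1)/(j^2 + 4*j - 21)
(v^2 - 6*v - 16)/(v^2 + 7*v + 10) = (v - 8)/(v + 5)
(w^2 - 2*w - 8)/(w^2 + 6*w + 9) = (w^2 - 2*w - 8)/(w^2 + 6*w + 9)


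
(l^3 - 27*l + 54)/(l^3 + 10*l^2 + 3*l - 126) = (l - 3)/(l + 7)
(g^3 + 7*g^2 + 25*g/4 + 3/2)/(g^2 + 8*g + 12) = (g^2 + g + 1/4)/(g + 2)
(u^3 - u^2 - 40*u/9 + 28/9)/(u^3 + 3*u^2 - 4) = (u^2 - 3*u + 14/9)/(u^2 + u - 2)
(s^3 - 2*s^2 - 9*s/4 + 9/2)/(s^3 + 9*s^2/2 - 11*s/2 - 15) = (s - 3/2)/(s + 5)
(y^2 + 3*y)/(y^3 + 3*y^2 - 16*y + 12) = y*(y + 3)/(y^3 + 3*y^2 - 16*y + 12)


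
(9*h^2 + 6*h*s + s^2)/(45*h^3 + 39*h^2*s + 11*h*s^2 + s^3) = 1/(5*h + s)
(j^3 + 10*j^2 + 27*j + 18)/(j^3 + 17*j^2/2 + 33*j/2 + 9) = 2*(j + 3)/(2*j + 3)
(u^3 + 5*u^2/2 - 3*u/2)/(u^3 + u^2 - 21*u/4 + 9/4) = 2*u/(2*u - 3)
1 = 1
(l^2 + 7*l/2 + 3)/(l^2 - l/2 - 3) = (l + 2)/(l - 2)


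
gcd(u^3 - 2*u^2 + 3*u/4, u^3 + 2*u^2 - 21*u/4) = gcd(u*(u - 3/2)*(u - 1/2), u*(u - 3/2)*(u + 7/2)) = u^2 - 3*u/2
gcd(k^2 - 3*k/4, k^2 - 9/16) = k - 3/4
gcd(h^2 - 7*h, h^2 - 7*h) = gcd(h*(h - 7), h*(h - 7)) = h^2 - 7*h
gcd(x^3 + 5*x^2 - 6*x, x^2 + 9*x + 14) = 1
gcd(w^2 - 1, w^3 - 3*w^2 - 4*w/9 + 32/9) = w + 1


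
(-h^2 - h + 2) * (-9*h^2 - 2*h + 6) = 9*h^4 + 11*h^3 - 22*h^2 - 10*h + 12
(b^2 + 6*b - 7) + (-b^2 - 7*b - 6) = -b - 13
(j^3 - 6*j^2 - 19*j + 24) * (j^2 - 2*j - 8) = j^5 - 8*j^4 - 15*j^3 + 110*j^2 + 104*j - 192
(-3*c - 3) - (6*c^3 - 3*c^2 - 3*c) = -6*c^3 + 3*c^2 - 3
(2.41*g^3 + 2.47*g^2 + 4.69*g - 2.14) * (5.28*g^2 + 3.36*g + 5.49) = 12.7248*g^5 + 21.1392*g^4 + 46.2933*g^3 + 18.0195*g^2 + 18.5577*g - 11.7486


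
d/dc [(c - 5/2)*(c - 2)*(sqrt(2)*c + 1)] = 3*sqrt(2)*c^2 - 9*sqrt(2)*c + 2*c - 9/2 + 5*sqrt(2)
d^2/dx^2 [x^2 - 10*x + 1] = 2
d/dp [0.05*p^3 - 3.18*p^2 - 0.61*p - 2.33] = 0.15*p^2 - 6.36*p - 0.61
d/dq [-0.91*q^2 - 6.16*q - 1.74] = -1.82*q - 6.16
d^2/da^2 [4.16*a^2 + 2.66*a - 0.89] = 8.32000000000000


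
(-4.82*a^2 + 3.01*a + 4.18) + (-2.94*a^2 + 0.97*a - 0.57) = -7.76*a^2 + 3.98*a + 3.61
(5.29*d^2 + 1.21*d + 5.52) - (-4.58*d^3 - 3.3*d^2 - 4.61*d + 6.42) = 4.58*d^3 + 8.59*d^2 + 5.82*d - 0.9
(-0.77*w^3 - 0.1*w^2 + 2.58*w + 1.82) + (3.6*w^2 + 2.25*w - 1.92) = -0.77*w^3 + 3.5*w^2 + 4.83*w - 0.0999999999999999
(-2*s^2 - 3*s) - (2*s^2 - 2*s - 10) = -4*s^2 - s + 10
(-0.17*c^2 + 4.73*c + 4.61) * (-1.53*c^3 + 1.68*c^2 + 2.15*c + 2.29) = 0.2601*c^5 - 7.5225*c^4 + 0.5276*c^3 + 17.525*c^2 + 20.7432*c + 10.5569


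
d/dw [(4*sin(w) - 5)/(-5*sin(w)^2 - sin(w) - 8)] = (20*sin(w)^2 - 50*sin(w) - 37)*cos(w)/(5*sin(w)^2 + sin(w) + 8)^2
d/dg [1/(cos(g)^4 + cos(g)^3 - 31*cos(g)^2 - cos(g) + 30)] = (4*cos(g)^3 + 3*cos(g)^2 - 62*cos(g) - 1)/((cos(g) - 5)^2*(cos(g) + 6)^2*sin(g)^3)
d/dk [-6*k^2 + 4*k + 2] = 4 - 12*k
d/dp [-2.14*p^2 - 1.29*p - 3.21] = -4.28*p - 1.29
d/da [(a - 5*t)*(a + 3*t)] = 2*a - 2*t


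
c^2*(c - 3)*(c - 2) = c^4 - 5*c^3 + 6*c^2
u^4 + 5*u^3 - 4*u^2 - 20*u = u*(u - 2)*(u + 2)*(u + 5)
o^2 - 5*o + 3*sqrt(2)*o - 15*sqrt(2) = (o - 5)*(o + 3*sqrt(2))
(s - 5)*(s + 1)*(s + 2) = s^3 - 2*s^2 - 13*s - 10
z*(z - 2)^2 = z^3 - 4*z^2 + 4*z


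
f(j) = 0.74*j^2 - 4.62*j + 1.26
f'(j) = 1.48*j - 4.62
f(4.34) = -4.85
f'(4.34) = 1.80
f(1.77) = -4.60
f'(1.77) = -2.00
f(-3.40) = 25.52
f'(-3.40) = -9.65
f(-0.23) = 2.36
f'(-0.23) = -4.96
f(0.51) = -0.90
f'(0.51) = -3.87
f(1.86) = -4.77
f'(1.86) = -1.87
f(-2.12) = 14.38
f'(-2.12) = -7.76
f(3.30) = -5.93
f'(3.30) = 0.26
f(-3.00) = 21.78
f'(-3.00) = -9.06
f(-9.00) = 102.78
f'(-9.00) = -17.94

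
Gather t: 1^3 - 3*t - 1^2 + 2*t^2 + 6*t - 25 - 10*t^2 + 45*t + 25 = -8*t^2 + 48*t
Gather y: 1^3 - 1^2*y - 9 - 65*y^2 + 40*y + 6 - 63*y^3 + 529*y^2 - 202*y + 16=-63*y^3 + 464*y^2 - 163*y + 14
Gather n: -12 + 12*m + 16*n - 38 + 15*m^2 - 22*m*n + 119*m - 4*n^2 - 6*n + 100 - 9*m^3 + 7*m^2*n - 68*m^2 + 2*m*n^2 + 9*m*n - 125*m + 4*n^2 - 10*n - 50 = -9*m^3 - 53*m^2 + 2*m*n^2 + 6*m + n*(7*m^2 - 13*m)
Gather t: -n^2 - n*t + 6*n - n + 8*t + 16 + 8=-n^2 + 5*n + t*(8 - n) + 24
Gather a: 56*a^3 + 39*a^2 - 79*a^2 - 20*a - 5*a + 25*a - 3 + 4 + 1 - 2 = 56*a^3 - 40*a^2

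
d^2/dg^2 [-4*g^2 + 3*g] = -8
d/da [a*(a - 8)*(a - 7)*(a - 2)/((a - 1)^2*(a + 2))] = (a^5 + a^4 - 94*a^3 + 240*a^2 - 120*a + 224)/(a^5 + a^4 - 5*a^3 - a^2 + 8*a - 4)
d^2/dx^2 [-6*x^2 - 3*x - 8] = -12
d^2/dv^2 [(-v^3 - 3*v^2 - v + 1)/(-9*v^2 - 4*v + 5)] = 68/(729*v^3 - 1215*v^2 + 675*v - 125)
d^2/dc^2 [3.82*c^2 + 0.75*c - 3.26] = 7.64000000000000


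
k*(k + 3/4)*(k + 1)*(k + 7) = k^4 + 35*k^3/4 + 13*k^2 + 21*k/4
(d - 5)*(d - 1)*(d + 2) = d^3 - 4*d^2 - 7*d + 10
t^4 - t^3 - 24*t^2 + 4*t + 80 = (t - 5)*(t - 2)*(t + 2)*(t + 4)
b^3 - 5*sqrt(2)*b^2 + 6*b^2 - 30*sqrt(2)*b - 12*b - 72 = (b + 6)*(b - 6*sqrt(2))*(b + sqrt(2))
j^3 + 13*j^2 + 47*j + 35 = (j + 1)*(j + 5)*(j + 7)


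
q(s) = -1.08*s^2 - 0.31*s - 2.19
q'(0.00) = -0.31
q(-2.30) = -7.19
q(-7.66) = -63.19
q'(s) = -2.16*s - 0.31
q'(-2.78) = 5.69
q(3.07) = -13.32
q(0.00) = -2.19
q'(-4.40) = 9.19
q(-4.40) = -21.73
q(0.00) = -2.19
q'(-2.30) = 4.66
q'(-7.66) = 16.24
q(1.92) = -6.77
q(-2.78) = -9.67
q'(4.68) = -10.42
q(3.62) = -17.46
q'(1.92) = -4.46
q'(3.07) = -6.94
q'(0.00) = -0.31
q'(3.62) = -8.13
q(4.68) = -27.30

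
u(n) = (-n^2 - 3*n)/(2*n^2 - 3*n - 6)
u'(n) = (3 - 4*n)*(-n^2 - 3*n)/(2*n^2 - 3*n - 6)^2 + (-2*n - 3)/(2*n^2 - 3*n - 6) = 3*(3*n^2 + 4*n + 6)/(4*n^4 - 12*n^3 - 15*n^2 + 36*n + 36)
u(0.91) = 0.50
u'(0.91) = 0.73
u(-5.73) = -0.20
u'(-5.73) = 0.04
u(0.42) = 0.21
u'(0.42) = 0.52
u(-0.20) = -0.11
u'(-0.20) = 0.56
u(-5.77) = -0.21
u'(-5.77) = 0.04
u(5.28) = -1.29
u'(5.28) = 0.29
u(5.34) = -1.27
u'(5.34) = 0.28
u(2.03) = 2.65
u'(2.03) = 5.36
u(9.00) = -0.84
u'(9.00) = 0.05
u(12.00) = -0.73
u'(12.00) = 0.02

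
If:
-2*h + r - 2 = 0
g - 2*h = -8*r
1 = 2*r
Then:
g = -11/2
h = -3/4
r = 1/2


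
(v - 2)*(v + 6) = v^2 + 4*v - 12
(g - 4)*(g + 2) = g^2 - 2*g - 8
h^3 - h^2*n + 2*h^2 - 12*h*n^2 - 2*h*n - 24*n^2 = (h + 2)*(h - 4*n)*(h + 3*n)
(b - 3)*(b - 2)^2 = b^3 - 7*b^2 + 16*b - 12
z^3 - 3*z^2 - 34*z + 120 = (z - 5)*(z - 4)*(z + 6)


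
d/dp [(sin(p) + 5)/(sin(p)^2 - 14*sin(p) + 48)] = (-10*sin(p) + cos(p)^2 + 117)*cos(p)/(sin(p)^2 - 14*sin(p) + 48)^2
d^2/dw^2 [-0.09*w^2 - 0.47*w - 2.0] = -0.180000000000000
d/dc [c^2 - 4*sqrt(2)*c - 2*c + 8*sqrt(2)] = 2*c - 4*sqrt(2) - 2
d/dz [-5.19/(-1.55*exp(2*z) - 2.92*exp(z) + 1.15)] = (-16.089*exp(z) - 15.1548)*exp(z)/(1.55*exp(2*z) + 2.92*exp(z) - 1.15)^2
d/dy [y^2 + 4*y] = 2*y + 4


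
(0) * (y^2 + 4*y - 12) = 0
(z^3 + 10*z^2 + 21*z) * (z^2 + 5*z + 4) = z^5 + 15*z^4 + 75*z^3 + 145*z^2 + 84*z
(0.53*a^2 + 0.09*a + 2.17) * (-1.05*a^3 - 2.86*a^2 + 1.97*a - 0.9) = -0.5565*a^5 - 1.6103*a^4 - 1.4918*a^3 - 6.5059*a^2 + 4.1939*a - 1.953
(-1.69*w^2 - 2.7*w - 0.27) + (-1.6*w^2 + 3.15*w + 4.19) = -3.29*w^2 + 0.45*w + 3.92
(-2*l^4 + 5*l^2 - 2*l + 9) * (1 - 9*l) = 18*l^5 - 2*l^4 - 45*l^3 + 23*l^2 - 83*l + 9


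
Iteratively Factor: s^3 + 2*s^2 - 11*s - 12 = (s + 1)*(s^2 + s - 12) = (s + 1)*(s + 4)*(s - 3)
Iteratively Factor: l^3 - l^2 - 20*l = (l)*(l^2 - l - 20) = l*(l - 5)*(l + 4)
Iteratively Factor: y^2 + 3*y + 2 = (y + 1)*(y + 2)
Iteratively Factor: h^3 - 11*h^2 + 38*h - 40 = (h - 5)*(h^2 - 6*h + 8) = (h - 5)*(h - 4)*(h - 2)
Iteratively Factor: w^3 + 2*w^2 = (w)*(w^2 + 2*w) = w*(w + 2)*(w)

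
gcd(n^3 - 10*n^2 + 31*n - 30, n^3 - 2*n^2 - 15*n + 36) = n - 3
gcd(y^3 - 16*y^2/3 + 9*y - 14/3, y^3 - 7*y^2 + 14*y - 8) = y^2 - 3*y + 2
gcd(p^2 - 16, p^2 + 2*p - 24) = p - 4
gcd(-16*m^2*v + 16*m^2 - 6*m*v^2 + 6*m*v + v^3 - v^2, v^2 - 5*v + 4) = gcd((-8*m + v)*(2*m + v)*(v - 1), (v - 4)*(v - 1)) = v - 1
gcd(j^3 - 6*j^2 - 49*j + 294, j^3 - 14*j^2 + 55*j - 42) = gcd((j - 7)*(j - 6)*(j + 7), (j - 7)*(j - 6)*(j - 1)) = j^2 - 13*j + 42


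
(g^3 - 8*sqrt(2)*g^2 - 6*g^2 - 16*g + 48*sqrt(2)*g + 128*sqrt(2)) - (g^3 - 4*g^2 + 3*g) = -8*sqrt(2)*g^2 - 2*g^2 - 19*g + 48*sqrt(2)*g + 128*sqrt(2)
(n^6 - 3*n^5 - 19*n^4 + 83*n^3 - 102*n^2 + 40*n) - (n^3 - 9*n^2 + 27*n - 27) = n^6 - 3*n^5 - 19*n^4 + 82*n^3 - 93*n^2 + 13*n + 27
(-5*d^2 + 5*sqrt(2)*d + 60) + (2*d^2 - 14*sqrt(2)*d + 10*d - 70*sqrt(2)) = -3*d^2 - 9*sqrt(2)*d + 10*d - 70*sqrt(2) + 60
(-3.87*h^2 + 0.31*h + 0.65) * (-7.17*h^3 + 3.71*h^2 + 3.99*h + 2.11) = 27.7479*h^5 - 16.5804*h^4 - 18.9517*h^3 - 4.5173*h^2 + 3.2476*h + 1.3715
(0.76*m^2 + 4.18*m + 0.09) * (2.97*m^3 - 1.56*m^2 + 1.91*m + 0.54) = 2.2572*m^5 + 11.229*m^4 - 4.8019*m^3 + 8.2538*m^2 + 2.4291*m + 0.0486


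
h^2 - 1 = (h - 1)*(h + 1)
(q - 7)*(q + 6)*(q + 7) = q^3 + 6*q^2 - 49*q - 294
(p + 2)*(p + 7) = p^2 + 9*p + 14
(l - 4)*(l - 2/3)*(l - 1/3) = l^3 - 5*l^2 + 38*l/9 - 8/9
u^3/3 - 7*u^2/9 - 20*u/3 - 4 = (u/3 + 1)*(u - 6)*(u + 2/3)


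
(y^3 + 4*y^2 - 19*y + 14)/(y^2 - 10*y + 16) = (y^2 + 6*y - 7)/(y - 8)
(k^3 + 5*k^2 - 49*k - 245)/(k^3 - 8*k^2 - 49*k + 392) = (k + 5)/(k - 8)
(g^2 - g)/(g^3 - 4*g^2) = (g - 1)/(g*(g - 4))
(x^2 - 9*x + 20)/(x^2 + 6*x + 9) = (x^2 - 9*x + 20)/(x^2 + 6*x + 9)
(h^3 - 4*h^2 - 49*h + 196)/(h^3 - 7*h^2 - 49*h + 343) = (h - 4)/(h - 7)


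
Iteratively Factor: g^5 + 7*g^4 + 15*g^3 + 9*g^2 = (g + 3)*(g^4 + 4*g^3 + 3*g^2) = (g + 1)*(g + 3)*(g^3 + 3*g^2) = (g + 1)*(g + 3)^2*(g^2) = g*(g + 1)*(g + 3)^2*(g)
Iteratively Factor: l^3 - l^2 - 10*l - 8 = (l + 2)*(l^2 - 3*l - 4) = (l - 4)*(l + 2)*(l + 1)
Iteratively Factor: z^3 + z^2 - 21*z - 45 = (z + 3)*(z^2 - 2*z - 15) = (z - 5)*(z + 3)*(z + 3)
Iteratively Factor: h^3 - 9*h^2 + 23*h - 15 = (h - 1)*(h^2 - 8*h + 15) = (h - 3)*(h - 1)*(h - 5)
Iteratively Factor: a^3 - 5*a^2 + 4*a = (a)*(a^2 - 5*a + 4) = a*(a - 1)*(a - 4)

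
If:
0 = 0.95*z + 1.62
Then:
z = -1.71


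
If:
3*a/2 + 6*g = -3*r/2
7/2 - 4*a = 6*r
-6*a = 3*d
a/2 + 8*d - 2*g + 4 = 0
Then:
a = 103/368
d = -103/184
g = -249/1472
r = 73/184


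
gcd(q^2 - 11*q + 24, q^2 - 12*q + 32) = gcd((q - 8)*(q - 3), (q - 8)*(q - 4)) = q - 8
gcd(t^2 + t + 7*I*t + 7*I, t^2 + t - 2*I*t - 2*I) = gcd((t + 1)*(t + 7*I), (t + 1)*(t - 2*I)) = t + 1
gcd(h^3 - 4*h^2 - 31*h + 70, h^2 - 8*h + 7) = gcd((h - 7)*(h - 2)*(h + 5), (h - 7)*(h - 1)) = h - 7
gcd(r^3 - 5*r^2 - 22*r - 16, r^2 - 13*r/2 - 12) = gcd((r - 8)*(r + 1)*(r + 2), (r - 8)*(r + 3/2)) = r - 8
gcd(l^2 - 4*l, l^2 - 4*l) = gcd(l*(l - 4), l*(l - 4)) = l^2 - 4*l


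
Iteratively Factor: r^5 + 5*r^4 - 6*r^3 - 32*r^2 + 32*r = (r - 1)*(r^4 + 6*r^3 - 32*r) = (r - 1)*(r + 4)*(r^3 + 2*r^2 - 8*r) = (r - 2)*(r - 1)*(r + 4)*(r^2 + 4*r) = r*(r - 2)*(r - 1)*(r + 4)*(r + 4)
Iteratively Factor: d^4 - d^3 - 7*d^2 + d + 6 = (d - 1)*(d^3 - 7*d - 6) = (d - 1)*(d + 1)*(d^2 - d - 6) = (d - 3)*(d - 1)*(d + 1)*(d + 2)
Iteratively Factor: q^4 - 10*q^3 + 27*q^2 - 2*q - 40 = (q - 4)*(q^3 - 6*q^2 + 3*q + 10) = (q - 4)*(q + 1)*(q^2 - 7*q + 10) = (q - 5)*(q - 4)*(q + 1)*(q - 2)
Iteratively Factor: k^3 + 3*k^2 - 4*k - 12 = (k + 3)*(k^2 - 4) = (k - 2)*(k + 3)*(k + 2)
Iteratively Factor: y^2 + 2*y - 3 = (y - 1)*(y + 3)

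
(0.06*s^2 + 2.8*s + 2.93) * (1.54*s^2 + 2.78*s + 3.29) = 0.0924*s^4 + 4.4788*s^3 + 12.4936*s^2 + 17.3574*s + 9.6397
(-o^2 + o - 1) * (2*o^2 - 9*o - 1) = -2*o^4 + 11*o^3 - 10*o^2 + 8*o + 1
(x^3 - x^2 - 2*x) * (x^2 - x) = x^5 - 2*x^4 - x^3 + 2*x^2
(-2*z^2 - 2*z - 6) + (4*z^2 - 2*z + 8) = 2*z^2 - 4*z + 2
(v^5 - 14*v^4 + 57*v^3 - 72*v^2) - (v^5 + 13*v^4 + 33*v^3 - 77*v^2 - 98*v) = -27*v^4 + 24*v^3 + 5*v^2 + 98*v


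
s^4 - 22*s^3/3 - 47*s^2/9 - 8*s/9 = s*(s - 8)*(s + 1/3)^2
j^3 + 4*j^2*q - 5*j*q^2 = j*(j - q)*(j + 5*q)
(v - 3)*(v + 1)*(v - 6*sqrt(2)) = v^3 - 6*sqrt(2)*v^2 - 2*v^2 - 3*v + 12*sqrt(2)*v + 18*sqrt(2)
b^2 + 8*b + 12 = (b + 2)*(b + 6)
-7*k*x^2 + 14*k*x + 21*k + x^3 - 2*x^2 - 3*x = (-7*k + x)*(x - 3)*(x + 1)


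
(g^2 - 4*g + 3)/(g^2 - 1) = (g - 3)/(g + 1)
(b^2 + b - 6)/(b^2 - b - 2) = (b + 3)/(b + 1)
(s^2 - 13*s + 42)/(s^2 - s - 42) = (s - 6)/(s + 6)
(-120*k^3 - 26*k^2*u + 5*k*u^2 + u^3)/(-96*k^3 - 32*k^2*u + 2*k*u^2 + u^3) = (-30*k^2 + k*u + u^2)/(-24*k^2 - 2*k*u + u^2)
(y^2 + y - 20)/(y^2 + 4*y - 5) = (y - 4)/(y - 1)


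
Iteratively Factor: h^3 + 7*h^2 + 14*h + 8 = (h + 2)*(h^2 + 5*h + 4) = (h + 2)*(h + 4)*(h + 1)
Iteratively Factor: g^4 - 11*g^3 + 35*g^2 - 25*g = (g - 5)*(g^3 - 6*g^2 + 5*g) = (g - 5)*(g - 1)*(g^2 - 5*g) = g*(g - 5)*(g - 1)*(g - 5)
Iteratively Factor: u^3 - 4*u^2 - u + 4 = (u - 1)*(u^2 - 3*u - 4) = (u - 4)*(u - 1)*(u + 1)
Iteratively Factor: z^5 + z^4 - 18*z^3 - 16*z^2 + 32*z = (z - 1)*(z^4 + 2*z^3 - 16*z^2 - 32*z) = (z - 4)*(z - 1)*(z^3 + 6*z^2 + 8*z) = (z - 4)*(z - 1)*(z + 2)*(z^2 + 4*z) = (z - 4)*(z - 1)*(z + 2)*(z + 4)*(z)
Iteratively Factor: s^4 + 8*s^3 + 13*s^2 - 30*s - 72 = (s + 3)*(s^3 + 5*s^2 - 2*s - 24) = (s + 3)*(s + 4)*(s^2 + s - 6) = (s - 2)*(s + 3)*(s + 4)*(s + 3)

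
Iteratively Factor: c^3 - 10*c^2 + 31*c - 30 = (c - 3)*(c^2 - 7*c + 10) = (c - 5)*(c - 3)*(c - 2)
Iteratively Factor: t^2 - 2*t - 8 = (t - 4)*(t + 2)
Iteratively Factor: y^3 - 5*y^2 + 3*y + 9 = (y + 1)*(y^2 - 6*y + 9) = (y - 3)*(y + 1)*(y - 3)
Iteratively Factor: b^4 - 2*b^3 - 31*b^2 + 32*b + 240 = (b + 4)*(b^3 - 6*b^2 - 7*b + 60) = (b - 5)*(b + 4)*(b^2 - b - 12) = (b - 5)*(b - 4)*(b + 4)*(b + 3)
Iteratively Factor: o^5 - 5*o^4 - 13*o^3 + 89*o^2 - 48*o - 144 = (o - 4)*(o^4 - o^3 - 17*o^2 + 21*o + 36) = (o - 4)*(o - 3)*(o^3 + 2*o^2 - 11*o - 12) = (o - 4)*(o - 3)^2*(o^2 + 5*o + 4) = (o - 4)*(o - 3)^2*(o + 4)*(o + 1)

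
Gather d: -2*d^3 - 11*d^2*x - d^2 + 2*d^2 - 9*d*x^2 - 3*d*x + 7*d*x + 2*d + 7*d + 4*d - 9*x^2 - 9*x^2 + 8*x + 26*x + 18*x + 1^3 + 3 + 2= -2*d^3 + d^2*(1 - 11*x) + d*(-9*x^2 + 4*x + 13) - 18*x^2 + 52*x + 6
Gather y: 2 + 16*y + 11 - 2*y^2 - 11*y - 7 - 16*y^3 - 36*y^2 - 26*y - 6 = -16*y^3 - 38*y^2 - 21*y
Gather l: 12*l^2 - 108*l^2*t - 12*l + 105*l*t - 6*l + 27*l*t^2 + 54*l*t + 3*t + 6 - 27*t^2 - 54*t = l^2*(12 - 108*t) + l*(27*t^2 + 159*t - 18) - 27*t^2 - 51*t + 6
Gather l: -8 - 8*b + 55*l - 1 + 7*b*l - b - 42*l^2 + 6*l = -9*b - 42*l^2 + l*(7*b + 61) - 9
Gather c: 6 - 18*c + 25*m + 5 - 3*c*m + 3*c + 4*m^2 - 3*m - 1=c*(-3*m - 15) + 4*m^2 + 22*m + 10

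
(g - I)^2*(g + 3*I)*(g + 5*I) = g^4 + 6*I*g^3 + 22*I*g + 15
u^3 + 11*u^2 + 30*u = u*(u + 5)*(u + 6)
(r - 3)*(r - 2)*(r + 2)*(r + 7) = r^4 + 4*r^3 - 25*r^2 - 16*r + 84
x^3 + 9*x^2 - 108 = (x - 3)*(x + 6)^2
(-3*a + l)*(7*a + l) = -21*a^2 + 4*a*l + l^2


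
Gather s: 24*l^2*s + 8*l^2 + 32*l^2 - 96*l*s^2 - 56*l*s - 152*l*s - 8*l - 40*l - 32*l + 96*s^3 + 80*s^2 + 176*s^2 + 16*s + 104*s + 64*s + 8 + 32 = 40*l^2 - 80*l + 96*s^3 + s^2*(256 - 96*l) + s*(24*l^2 - 208*l + 184) + 40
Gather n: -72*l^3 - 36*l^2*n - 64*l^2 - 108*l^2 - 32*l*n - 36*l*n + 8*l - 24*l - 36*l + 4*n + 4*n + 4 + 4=-72*l^3 - 172*l^2 - 52*l + n*(-36*l^2 - 68*l + 8) + 8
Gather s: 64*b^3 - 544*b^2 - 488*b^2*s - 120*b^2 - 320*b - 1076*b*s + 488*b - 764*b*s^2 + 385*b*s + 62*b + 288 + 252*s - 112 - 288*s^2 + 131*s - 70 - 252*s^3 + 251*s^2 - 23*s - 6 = 64*b^3 - 664*b^2 + 230*b - 252*s^3 + s^2*(-764*b - 37) + s*(-488*b^2 - 691*b + 360) + 100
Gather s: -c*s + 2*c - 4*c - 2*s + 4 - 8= -2*c + s*(-c - 2) - 4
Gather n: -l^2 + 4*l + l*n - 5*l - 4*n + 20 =-l^2 - l + n*(l - 4) + 20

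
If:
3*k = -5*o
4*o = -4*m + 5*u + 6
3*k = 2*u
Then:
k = 2*u/3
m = 33*u/20 + 3/2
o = -2*u/5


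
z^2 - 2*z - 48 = (z - 8)*(z + 6)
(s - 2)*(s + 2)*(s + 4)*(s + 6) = s^4 + 10*s^3 + 20*s^2 - 40*s - 96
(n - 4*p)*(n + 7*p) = n^2 + 3*n*p - 28*p^2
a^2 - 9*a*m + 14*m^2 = (a - 7*m)*(a - 2*m)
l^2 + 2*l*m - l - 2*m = (l - 1)*(l + 2*m)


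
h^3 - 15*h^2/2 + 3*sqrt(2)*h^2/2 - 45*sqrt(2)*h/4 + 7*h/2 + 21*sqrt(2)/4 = (h - 7)*(h - 1/2)*(h + 3*sqrt(2)/2)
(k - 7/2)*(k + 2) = k^2 - 3*k/2 - 7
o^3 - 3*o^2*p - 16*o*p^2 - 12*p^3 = (o - 6*p)*(o + p)*(o + 2*p)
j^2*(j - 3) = j^3 - 3*j^2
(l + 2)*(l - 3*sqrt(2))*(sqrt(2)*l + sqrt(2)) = sqrt(2)*l^3 - 6*l^2 + 3*sqrt(2)*l^2 - 18*l + 2*sqrt(2)*l - 12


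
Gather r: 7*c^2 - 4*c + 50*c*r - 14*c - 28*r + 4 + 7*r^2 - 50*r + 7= 7*c^2 - 18*c + 7*r^2 + r*(50*c - 78) + 11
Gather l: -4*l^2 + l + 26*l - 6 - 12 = -4*l^2 + 27*l - 18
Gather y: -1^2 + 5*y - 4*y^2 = -4*y^2 + 5*y - 1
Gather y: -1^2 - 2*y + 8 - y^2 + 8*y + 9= -y^2 + 6*y + 16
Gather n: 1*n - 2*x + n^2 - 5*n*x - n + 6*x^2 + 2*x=n^2 - 5*n*x + 6*x^2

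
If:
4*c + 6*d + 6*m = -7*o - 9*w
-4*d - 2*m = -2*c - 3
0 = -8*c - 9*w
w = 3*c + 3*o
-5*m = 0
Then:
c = 243/544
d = 1059/1088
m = 0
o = -315/544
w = -27/68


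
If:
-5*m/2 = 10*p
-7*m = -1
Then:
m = 1/7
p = -1/28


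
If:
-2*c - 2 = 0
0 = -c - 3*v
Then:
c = -1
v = 1/3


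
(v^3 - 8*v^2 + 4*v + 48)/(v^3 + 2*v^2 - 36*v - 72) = (v - 4)/(v + 6)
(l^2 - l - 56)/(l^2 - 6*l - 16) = (l + 7)/(l + 2)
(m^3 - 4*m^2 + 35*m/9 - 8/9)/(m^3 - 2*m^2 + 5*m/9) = (3*m^2 - 11*m + 8)/(m*(3*m - 5))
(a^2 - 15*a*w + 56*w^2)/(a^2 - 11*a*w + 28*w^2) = (-a + 8*w)/(-a + 4*w)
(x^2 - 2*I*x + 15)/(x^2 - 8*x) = (x^2 - 2*I*x + 15)/(x*(x - 8))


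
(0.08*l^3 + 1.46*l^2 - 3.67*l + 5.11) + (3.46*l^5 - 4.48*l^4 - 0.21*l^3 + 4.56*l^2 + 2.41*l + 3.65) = 3.46*l^5 - 4.48*l^4 - 0.13*l^3 + 6.02*l^2 - 1.26*l + 8.76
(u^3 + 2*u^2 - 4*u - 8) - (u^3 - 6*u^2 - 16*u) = 8*u^2 + 12*u - 8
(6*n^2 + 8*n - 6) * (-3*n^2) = -18*n^4 - 24*n^3 + 18*n^2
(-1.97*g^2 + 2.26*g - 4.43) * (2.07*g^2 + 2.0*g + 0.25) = -4.0779*g^4 + 0.7382*g^3 - 5.1426*g^2 - 8.295*g - 1.1075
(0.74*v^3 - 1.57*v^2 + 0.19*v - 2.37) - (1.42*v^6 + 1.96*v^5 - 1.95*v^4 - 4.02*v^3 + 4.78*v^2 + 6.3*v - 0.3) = -1.42*v^6 - 1.96*v^5 + 1.95*v^4 + 4.76*v^3 - 6.35*v^2 - 6.11*v - 2.07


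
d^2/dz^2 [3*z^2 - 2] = 6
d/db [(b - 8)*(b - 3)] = 2*b - 11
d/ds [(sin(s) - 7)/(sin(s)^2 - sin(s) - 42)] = -cos(s)/(sin(s) + 6)^2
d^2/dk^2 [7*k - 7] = 0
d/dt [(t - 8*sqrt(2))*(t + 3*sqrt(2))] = 2*t - 5*sqrt(2)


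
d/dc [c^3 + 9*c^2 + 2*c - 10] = 3*c^2 + 18*c + 2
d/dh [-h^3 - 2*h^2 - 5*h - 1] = -3*h^2 - 4*h - 5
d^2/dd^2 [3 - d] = 0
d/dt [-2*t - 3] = -2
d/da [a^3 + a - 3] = 3*a^2 + 1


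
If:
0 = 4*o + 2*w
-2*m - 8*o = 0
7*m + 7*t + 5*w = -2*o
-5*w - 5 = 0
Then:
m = -2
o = 1/2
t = 18/7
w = -1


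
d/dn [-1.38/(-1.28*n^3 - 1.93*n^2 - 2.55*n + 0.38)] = (-5.2992*n^2 - 5.3268*n - 3.519)/(1.28*n^3 + 1.93*n^2 + 2.55*n - 0.38)^2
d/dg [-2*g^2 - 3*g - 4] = -4*g - 3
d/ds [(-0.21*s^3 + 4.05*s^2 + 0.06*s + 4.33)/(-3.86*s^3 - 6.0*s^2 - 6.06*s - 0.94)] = (16.893*s^4 + 3.0084*s^3 + 26.5506*s^2 + 44.346*s + 26.1834)/(14.8996*s^6 + 46.32*s^5 + 82.7832*s^4 + 79.9768*s^3 + 48.0036*s^2 + 11.3928*s + 0.8836)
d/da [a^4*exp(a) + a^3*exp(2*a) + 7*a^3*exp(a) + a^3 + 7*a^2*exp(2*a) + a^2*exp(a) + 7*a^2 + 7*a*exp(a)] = a^4*exp(a) + 2*a^3*exp(2*a) + 11*a^3*exp(a) + 17*a^2*exp(2*a) + 22*a^2*exp(a) + 3*a^2 + 14*a*exp(2*a) + 9*a*exp(a) + 14*a + 7*exp(a)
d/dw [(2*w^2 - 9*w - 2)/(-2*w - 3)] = (-4*w^2 - 12*w + 23)/(4*w^2 + 12*w + 9)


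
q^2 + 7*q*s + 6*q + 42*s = (q + 6)*(q + 7*s)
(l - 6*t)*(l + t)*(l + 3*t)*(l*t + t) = l^4*t - 2*l^3*t^2 + l^3*t - 21*l^2*t^3 - 2*l^2*t^2 - 18*l*t^4 - 21*l*t^3 - 18*t^4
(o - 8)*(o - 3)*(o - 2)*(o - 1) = o^4 - 14*o^3 + 59*o^2 - 94*o + 48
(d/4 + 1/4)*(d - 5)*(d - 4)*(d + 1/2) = d^4/4 - 15*d^3/8 + 7*d^2/4 + 51*d/8 + 5/2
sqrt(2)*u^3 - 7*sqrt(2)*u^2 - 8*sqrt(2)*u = u*(u - 8)*(sqrt(2)*u + sqrt(2))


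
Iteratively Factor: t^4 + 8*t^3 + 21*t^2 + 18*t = (t)*(t^3 + 8*t^2 + 21*t + 18) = t*(t + 3)*(t^2 + 5*t + 6) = t*(t + 2)*(t + 3)*(t + 3)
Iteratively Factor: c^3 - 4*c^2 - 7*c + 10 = (c - 5)*(c^2 + c - 2) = (c - 5)*(c - 1)*(c + 2)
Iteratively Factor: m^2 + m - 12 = (m - 3)*(m + 4)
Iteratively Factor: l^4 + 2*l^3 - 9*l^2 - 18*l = (l + 2)*(l^3 - 9*l) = (l - 3)*(l + 2)*(l^2 + 3*l) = l*(l - 3)*(l + 2)*(l + 3)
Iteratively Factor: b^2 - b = (b - 1)*(b)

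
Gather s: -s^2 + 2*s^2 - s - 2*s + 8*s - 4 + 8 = s^2 + 5*s + 4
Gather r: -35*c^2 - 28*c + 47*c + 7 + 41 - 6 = -35*c^2 + 19*c + 42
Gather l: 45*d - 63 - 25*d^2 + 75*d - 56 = -25*d^2 + 120*d - 119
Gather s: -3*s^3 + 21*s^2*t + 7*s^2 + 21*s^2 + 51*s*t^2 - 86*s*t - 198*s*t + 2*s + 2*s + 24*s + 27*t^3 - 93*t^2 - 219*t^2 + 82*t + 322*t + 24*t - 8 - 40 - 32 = -3*s^3 + s^2*(21*t + 28) + s*(51*t^2 - 284*t + 28) + 27*t^3 - 312*t^2 + 428*t - 80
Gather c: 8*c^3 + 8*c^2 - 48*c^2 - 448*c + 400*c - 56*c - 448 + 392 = 8*c^3 - 40*c^2 - 104*c - 56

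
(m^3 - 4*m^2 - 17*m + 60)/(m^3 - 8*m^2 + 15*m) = (m + 4)/m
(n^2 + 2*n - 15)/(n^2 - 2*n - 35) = (n - 3)/(n - 7)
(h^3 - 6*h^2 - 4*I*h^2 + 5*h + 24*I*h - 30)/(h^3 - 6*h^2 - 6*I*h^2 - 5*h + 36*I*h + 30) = (h + I)/(h - I)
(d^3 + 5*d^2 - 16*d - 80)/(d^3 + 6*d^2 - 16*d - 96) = (d + 5)/(d + 6)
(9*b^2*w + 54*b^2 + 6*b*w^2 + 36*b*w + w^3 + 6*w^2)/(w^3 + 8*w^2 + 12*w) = (9*b^2 + 6*b*w + w^2)/(w*(w + 2))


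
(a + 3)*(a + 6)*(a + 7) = a^3 + 16*a^2 + 81*a + 126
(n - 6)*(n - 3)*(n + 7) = n^3 - 2*n^2 - 45*n + 126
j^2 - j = j*(j - 1)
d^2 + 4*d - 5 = (d - 1)*(d + 5)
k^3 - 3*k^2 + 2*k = k*(k - 2)*(k - 1)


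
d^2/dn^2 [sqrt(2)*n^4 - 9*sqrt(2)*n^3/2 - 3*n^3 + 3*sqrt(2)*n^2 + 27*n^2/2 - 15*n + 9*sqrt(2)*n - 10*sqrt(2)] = 12*sqrt(2)*n^2 - 27*sqrt(2)*n - 18*n + 6*sqrt(2) + 27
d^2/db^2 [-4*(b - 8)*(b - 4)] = -8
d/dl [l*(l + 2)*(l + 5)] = 3*l^2 + 14*l + 10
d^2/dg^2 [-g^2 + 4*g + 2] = -2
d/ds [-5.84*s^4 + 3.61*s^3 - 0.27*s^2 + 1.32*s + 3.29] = -23.36*s^3 + 10.83*s^2 - 0.54*s + 1.32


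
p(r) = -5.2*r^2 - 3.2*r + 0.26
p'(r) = -10.4*r - 3.2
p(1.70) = -20.21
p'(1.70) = -20.88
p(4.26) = -107.74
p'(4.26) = -47.50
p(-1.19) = -3.30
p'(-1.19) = 9.18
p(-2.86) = -33.12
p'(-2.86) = 26.54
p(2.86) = -51.43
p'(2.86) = -32.94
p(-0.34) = 0.75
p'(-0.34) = 0.34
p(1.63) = -18.77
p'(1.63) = -20.15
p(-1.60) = -7.93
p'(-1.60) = 13.44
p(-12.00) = -710.14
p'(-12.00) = 121.60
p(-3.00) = -36.94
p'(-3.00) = 28.00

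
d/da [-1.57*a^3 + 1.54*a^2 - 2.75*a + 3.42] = -4.71*a^2 + 3.08*a - 2.75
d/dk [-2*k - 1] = -2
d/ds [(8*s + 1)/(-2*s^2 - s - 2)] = (-16*s^2 - 8*s + (4*s + 1)*(8*s + 1) - 16)/(2*s^2 + s + 2)^2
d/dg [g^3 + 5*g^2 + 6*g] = 3*g^2 + 10*g + 6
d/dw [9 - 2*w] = -2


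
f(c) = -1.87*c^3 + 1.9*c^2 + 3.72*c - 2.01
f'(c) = -5.61*c^2 + 3.8*c + 3.72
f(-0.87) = -2.58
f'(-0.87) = -3.83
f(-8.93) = 1447.95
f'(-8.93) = -477.58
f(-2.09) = 15.59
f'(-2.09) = -28.73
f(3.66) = -54.63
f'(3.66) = -57.52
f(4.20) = -91.41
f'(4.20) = -79.28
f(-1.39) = 1.51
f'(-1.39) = -12.40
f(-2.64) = 35.82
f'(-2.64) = -45.41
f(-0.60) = -3.15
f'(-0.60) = -0.58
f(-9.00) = 1481.64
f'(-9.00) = -484.89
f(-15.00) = 6680.94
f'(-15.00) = -1315.53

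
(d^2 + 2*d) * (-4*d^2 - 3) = -4*d^4 - 8*d^3 - 3*d^2 - 6*d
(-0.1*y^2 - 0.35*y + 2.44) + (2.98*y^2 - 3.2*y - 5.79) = 2.88*y^2 - 3.55*y - 3.35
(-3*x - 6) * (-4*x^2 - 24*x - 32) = 12*x^3 + 96*x^2 + 240*x + 192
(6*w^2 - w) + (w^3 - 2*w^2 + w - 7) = w^3 + 4*w^2 - 7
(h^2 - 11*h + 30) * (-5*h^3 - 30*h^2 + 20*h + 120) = -5*h^5 + 25*h^4 + 200*h^3 - 1000*h^2 - 720*h + 3600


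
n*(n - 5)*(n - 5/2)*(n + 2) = n^4 - 11*n^3/2 - 5*n^2/2 + 25*n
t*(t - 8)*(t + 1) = t^3 - 7*t^2 - 8*t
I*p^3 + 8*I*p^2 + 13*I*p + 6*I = (p + 1)*(p + 6)*(I*p + I)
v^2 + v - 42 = (v - 6)*(v + 7)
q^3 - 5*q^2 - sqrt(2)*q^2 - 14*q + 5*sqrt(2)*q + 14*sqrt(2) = (q - 7)*(q + 2)*(q - sqrt(2))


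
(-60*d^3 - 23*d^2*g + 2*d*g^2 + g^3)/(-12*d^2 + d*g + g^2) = (15*d^2 + 2*d*g - g^2)/(3*d - g)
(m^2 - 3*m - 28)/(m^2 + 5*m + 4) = (m - 7)/(m + 1)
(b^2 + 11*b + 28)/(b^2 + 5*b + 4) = (b + 7)/(b + 1)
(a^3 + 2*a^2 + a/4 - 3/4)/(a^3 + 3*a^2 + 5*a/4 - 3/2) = (a + 1)/(a + 2)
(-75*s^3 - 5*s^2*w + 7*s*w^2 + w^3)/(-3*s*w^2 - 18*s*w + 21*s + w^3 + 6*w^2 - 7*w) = (25*s^2 + 10*s*w + w^2)/(w^2 + 6*w - 7)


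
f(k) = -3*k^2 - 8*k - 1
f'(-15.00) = 82.00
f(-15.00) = -556.00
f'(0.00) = -8.00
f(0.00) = -1.00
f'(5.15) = -38.90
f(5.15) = -121.77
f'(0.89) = -13.34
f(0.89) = -10.50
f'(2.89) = -25.34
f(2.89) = -49.18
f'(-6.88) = 33.28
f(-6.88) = -87.96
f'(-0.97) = -2.18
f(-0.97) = 3.94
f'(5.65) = -41.90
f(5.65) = -141.97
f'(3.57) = -29.42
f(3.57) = -67.79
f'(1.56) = -17.36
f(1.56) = -20.78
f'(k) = -6*k - 8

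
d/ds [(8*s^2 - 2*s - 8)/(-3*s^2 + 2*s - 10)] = 2*(5*s^2 - 104*s + 18)/(9*s^4 - 12*s^3 + 64*s^2 - 40*s + 100)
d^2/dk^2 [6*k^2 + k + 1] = 12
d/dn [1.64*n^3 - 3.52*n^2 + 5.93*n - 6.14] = 4.92*n^2 - 7.04*n + 5.93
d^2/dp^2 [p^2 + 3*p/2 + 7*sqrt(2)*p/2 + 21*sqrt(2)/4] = 2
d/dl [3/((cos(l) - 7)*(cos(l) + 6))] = 3*(-sin(l) + sin(2*l))/((cos(l) - 7)^2*(cos(l) + 6)^2)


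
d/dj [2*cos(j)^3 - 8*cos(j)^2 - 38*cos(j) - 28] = 2*(-3*cos(j)^2 + 8*cos(j) + 19)*sin(j)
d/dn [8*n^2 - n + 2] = 16*n - 1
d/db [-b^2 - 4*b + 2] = -2*b - 4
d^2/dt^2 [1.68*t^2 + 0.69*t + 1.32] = 3.36000000000000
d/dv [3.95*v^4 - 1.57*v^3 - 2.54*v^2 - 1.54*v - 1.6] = 15.8*v^3 - 4.71*v^2 - 5.08*v - 1.54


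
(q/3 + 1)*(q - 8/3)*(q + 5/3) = q^3/3 + 2*q^2/3 - 67*q/27 - 40/9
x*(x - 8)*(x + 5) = x^3 - 3*x^2 - 40*x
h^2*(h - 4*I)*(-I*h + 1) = -I*h^4 - 3*h^3 - 4*I*h^2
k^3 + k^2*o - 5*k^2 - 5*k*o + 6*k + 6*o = (k - 3)*(k - 2)*(k + o)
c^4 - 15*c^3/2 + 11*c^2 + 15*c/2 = c*(c - 5)*(c - 3)*(c + 1/2)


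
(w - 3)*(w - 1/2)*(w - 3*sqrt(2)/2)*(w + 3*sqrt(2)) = w^4 - 7*w^3/2 + 3*sqrt(2)*w^3/2 - 15*w^2/2 - 21*sqrt(2)*w^2/4 + 9*sqrt(2)*w/4 + 63*w/2 - 27/2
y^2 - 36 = (y - 6)*(y + 6)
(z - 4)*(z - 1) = z^2 - 5*z + 4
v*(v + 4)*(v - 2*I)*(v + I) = v^4 + 4*v^3 - I*v^3 + 2*v^2 - 4*I*v^2 + 8*v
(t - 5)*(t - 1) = t^2 - 6*t + 5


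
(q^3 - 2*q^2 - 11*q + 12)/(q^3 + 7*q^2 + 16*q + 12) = (q^2 - 5*q + 4)/(q^2 + 4*q + 4)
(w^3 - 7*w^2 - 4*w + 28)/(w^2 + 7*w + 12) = (w^3 - 7*w^2 - 4*w + 28)/(w^2 + 7*w + 12)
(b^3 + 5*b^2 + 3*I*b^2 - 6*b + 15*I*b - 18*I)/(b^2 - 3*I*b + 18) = (b^2 + 5*b - 6)/(b - 6*I)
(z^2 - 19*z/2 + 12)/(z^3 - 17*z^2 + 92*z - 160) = (z - 3/2)/(z^2 - 9*z + 20)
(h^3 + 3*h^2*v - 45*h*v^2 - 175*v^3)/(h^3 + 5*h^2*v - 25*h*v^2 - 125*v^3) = (-h + 7*v)/(-h + 5*v)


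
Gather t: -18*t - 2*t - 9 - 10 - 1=-20*t - 20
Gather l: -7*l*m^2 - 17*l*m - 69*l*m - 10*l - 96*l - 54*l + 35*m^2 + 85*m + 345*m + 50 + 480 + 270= l*(-7*m^2 - 86*m - 160) + 35*m^2 + 430*m + 800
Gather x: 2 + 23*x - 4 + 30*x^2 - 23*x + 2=30*x^2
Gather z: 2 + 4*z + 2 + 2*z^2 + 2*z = 2*z^2 + 6*z + 4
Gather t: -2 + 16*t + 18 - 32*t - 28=-16*t - 12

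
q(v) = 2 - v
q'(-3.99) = -1.00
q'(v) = -1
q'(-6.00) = -1.00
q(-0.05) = 2.05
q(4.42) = -2.42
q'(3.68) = -1.00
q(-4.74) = 6.74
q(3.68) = -1.68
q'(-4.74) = -1.00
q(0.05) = 1.95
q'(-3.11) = -1.00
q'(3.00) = -1.00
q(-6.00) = 8.00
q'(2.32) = -1.00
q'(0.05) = -1.00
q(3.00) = -1.00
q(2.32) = -0.32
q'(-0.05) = -1.00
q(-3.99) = 5.99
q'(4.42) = -1.00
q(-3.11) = 5.11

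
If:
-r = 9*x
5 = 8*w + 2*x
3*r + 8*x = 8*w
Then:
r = 45/17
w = 95/136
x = -5/17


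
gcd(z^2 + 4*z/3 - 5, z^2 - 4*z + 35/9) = z - 5/3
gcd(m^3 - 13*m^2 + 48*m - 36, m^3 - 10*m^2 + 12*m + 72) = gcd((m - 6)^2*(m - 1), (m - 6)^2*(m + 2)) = m^2 - 12*m + 36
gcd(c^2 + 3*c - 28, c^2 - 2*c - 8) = c - 4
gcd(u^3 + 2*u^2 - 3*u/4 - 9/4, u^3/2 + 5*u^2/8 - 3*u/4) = 1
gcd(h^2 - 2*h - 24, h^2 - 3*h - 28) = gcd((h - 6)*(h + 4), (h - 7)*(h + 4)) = h + 4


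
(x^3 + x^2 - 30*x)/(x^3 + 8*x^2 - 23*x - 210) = x/(x + 7)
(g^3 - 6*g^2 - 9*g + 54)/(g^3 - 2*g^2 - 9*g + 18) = (g - 6)/(g - 2)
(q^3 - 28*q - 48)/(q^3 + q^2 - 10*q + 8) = (q^2 - 4*q - 12)/(q^2 - 3*q + 2)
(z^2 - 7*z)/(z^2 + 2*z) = (z - 7)/(z + 2)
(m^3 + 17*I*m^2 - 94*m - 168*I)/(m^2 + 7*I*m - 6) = (m^2 + 11*I*m - 28)/(m + I)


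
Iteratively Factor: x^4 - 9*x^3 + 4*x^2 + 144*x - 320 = (x + 4)*(x^3 - 13*x^2 + 56*x - 80) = (x - 4)*(x + 4)*(x^2 - 9*x + 20) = (x - 4)^2*(x + 4)*(x - 5)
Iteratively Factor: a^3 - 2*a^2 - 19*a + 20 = (a - 1)*(a^2 - a - 20) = (a - 1)*(a + 4)*(a - 5)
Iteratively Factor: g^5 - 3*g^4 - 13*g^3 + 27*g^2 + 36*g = (g + 3)*(g^4 - 6*g^3 + 5*g^2 + 12*g) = g*(g + 3)*(g^3 - 6*g^2 + 5*g + 12) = g*(g - 4)*(g + 3)*(g^2 - 2*g - 3) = g*(g - 4)*(g + 1)*(g + 3)*(g - 3)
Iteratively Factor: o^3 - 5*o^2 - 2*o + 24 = (o + 2)*(o^2 - 7*o + 12) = (o - 3)*(o + 2)*(o - 4)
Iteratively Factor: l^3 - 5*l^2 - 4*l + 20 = (l - 2)*(l^2 - 3*l - 10) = (l - 5)*(l - 2)*(l + 2)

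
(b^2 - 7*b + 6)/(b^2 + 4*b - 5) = (b - 6)/(b + 5)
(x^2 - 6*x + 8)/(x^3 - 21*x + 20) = (x - 2)/(x^2 + 4*x - 5)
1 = 1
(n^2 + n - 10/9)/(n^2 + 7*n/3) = (9*n^2 + 9*n - 10)/(3*n*(3*n + 7))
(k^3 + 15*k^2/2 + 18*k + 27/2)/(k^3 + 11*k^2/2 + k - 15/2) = (k^2 + 6*k + 9)/(k^2 + 4*k - 5)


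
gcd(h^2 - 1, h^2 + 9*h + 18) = 1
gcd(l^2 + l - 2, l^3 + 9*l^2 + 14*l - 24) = l - 1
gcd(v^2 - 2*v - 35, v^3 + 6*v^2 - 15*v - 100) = v + 5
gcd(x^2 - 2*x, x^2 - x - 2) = x - 2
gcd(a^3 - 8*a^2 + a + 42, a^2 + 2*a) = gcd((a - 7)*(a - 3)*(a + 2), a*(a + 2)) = a + 2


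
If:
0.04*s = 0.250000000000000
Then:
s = 6.25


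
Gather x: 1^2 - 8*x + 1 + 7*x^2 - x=7*x^2 - 9*x + 2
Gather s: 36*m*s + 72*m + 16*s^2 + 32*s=72*m + 16*s^2 + s*(36*m + 32)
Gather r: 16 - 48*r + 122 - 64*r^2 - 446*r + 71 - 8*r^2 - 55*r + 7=-72*r^2 - 549*r + 216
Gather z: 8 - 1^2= 7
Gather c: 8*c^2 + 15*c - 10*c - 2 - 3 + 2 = 8*c^2 + 5*c - 3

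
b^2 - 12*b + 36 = (b - 6)^2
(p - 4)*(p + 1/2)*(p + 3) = p^3 - p^2/2 - 25*p/2 - 6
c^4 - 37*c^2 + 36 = (c - 6)*(c - 1)*(c + 1)*(c + 6)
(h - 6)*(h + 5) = h^2 - h - 30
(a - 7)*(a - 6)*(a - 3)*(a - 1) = a^4 - 17*a^3 + 97*a^2 - 207*a + 126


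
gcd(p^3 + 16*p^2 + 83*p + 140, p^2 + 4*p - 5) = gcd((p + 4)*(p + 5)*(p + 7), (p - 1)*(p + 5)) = p + 5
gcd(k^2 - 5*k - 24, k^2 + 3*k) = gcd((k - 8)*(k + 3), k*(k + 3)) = k + 3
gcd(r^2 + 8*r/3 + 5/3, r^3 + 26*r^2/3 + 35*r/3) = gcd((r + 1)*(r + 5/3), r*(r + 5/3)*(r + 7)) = r + 5/3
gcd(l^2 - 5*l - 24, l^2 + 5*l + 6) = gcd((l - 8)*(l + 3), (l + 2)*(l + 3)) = l + 3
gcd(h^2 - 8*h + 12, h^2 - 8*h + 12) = h^2 - 8*h + 12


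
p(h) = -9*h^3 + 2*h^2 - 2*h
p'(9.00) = -2153.00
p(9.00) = -6417.00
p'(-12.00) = -3938.00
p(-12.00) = 15864.00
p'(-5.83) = -943.02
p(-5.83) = 1863.04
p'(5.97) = -940.42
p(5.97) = -1855.64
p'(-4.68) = -612.08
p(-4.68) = 975.69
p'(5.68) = -850.36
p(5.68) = -1596.09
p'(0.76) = -14.56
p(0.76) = -4.32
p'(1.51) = -57.52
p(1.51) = -29.45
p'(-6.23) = -1074.87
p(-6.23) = 2266.33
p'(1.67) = -70.62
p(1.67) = -39.68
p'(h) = -27*h^2 + 4*h - 2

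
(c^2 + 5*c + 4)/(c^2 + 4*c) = (c + 1)/c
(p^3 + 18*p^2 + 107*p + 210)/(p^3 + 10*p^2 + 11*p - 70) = (p + 6)/(p - 2)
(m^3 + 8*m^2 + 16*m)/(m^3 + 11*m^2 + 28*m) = (m + 4)/(m + 7)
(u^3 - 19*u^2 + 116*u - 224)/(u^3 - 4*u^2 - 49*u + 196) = (u - 8)/(u + 7)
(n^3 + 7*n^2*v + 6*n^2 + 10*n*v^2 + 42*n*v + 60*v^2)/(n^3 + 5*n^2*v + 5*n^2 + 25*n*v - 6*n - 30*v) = (n + 2*v)/(n - 1)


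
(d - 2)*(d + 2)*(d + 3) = d^3 + 3*d^2 - 4*d - 12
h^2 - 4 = (h - 2)*(h + 2)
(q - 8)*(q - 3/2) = q^2 - 19*q/2 + 12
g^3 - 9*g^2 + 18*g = g*(g - 6)*(g - 3)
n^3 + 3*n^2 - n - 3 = (n - 1)*(n + 1)*(n + 3)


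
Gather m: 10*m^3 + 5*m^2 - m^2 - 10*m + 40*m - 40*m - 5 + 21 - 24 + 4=10*m^3 + 4*m^2 - 10*m - 4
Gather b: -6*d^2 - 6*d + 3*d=-6*d^2 - 3*d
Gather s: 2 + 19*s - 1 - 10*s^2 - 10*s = -10*s^2 + 9*s + 1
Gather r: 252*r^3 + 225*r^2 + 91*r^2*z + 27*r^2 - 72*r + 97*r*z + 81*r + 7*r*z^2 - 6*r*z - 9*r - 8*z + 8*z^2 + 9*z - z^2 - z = 252*r^3 + r^2*(91*z + 252) + r*(7*z^2 + 91*z) + 7*z^2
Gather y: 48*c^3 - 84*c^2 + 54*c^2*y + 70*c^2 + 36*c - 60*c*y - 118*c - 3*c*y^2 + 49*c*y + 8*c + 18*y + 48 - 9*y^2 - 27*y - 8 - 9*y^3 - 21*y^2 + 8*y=48*c^3 - 14*c^2 - 74*c - 9*y^3 + y^2*(-3*c - 30) + y*(54*c^2 - 11*c - 1) + 40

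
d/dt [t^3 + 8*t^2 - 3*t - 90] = 3*t^2 + 16*t - 3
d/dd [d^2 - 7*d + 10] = 2*d - 7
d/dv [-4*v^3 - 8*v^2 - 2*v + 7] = -12*v^2 - 16*v - 2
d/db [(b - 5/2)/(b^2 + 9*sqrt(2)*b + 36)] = (b^2 + 9*sqrt(2)*b - (2*b - 5)*(2*b + 9*sqrt(2))/2 + 36)/(b^2 + 9*sqrt(2)*b + 36)^2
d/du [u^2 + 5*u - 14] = 2*u + 5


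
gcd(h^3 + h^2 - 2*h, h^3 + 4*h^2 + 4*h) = h^2 + 2*h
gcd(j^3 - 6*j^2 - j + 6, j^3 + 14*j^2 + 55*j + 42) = j + 1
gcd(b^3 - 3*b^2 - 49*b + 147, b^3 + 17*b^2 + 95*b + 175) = b + 7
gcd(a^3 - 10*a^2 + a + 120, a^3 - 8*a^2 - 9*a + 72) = a^2 - 5*a - 24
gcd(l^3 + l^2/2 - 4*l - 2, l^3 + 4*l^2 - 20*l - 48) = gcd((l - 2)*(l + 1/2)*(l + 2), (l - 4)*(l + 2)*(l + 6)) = l + 2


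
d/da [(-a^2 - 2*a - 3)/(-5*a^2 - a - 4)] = (-9*a^2 - 22*a + 5)/(25*a^4 + 10*a^3 + 41*a^2 + 8*a + 16)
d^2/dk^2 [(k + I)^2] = 2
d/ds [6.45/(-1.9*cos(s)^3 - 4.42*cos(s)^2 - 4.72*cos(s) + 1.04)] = (36.765*sin(s)^2 - 57.018*cos(s) - 67.209)*sin(s)/(1.9*cos(s)^3 + 4.42*cos(s)^2 + 4.72*cos(s) - 1.04)^2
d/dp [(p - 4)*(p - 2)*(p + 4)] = 3*p^2 - 4*p - 16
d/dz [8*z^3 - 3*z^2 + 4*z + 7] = 24*z^2 - 6*z + 4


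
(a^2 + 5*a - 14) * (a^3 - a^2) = a^5 + 4*a^4 - 19*a^3 + 14*a^2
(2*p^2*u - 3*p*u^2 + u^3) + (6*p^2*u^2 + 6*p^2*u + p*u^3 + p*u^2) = 6*p^2*u^2 + 8*p^2*u + p*u^3 - 2*p*u^2 + u^3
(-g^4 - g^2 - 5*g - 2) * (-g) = g^5 + g^3 + 5*g^2 + 2*g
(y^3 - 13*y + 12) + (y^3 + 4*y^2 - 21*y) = 2*y^3 + 4*y^2 - 34*y + 12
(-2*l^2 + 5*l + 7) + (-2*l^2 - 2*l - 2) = -4*l^2 + 3*l + 5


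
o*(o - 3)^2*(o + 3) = o^4 - 3*o^3 - 9*o^2 + 27*o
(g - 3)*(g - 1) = g^2 - 4*g + 3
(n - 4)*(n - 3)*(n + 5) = n^3 - 2*n^2 - 23*n + 60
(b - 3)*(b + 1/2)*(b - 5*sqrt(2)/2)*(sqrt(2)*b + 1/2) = sqrt(2)*b^4 - 9*b^3/2 - 5*sqrt(2)*b^3/2 - 11*sqrt(2)*b^2/4 + 45*b^2/4 + 25*sqrt(2)*b/8 + 27*b/4 + 15*sqrt(2)/8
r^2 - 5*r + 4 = (r - 4)*(r - 1)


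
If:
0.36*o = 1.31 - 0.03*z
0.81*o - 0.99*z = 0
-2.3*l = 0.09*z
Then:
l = -0.11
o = 3.41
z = 2.79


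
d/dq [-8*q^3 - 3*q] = -24*q^2 - 3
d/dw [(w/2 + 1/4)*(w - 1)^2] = 3*w*(w - 1)/2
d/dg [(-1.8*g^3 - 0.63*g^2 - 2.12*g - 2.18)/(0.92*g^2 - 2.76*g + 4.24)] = (-1.656*g^4 + 9.936*g^3 - 19.2068*g^2 - 1.3312*g - 15.0056)/(0.8464*g^4 - 5.0784*g^3 + 15.4192*g^2 - 23.4048*g + 17.9776)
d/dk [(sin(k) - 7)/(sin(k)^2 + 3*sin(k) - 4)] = (14*sin(k) + cos(k)^2 + 16)*cos(k)/((sin(k) - 1)^2*(sin(k) + 4)^2)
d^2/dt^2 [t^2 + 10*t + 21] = 2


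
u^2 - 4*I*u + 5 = (u - 5*I)*(u + I)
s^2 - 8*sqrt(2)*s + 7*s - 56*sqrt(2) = (s + 7)*(s - 8*sqrt(2))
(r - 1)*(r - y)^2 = r^3 - 2*r^2*y - r^2 + r*y^2 + 2*r*y - y^2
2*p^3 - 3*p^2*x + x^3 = (-p + x)^2*(2*p + x)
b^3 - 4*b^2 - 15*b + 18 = (b - 6)*(b - 1)*(b + 3)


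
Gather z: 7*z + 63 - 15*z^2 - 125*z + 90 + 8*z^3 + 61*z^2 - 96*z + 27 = 8*z^3 + 46*z^2 - 214*z + 180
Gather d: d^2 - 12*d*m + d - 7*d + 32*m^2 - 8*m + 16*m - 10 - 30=d^2 + d*(-12*m - 6) + 32*m^2 + 8*m - 40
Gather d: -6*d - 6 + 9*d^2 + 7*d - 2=9*d^2 + d - 8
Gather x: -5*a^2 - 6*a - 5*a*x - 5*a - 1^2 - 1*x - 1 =-5*a^2 - 11*a + x*(-5*a - 1) - 2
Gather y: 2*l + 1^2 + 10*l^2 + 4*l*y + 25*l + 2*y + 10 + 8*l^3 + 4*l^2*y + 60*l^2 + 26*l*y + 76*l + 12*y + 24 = 8*l^3 + 70*l^2 + 103*l + y*(4*l^2 + 30*l + 14) + 35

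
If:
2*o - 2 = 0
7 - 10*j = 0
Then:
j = 7/10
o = 1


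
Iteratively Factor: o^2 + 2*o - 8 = (o + 4)*(o - 2)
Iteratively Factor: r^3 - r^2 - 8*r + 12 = (r - 2)*(r^2 + r - 6) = (r - 2)*(r + 3)*(r - 2)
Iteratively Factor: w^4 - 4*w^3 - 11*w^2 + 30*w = (w + 3)*(w^3 - 7*w^2 + 10*w) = (w - 5)*(w + 3)*(w^2 - 2*w) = (w - 5)*(w - 2)*(w + 3)*(w)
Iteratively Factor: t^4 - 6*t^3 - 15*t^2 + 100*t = (t - 5)*(t^3 - t^2 - 20*t) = (t - 5)^2*(t^2 + 4*t) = (t - 5)^2*(t + 4)*(t)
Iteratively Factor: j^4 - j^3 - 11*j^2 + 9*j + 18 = (j - 3)*(j^3 + 2*j^2 - 5*j - 6) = (j - 3)*(j + 3)*(j^2 - j - 2) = (j - 3)*(j + 1)*(j + 3)*(j - 2)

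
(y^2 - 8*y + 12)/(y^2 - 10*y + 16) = (y - 6)/(y - 8)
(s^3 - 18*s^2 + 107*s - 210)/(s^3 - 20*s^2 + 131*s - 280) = (s - 6)/(s - 8)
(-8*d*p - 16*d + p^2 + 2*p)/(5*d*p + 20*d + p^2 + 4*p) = (-8*d*p - 16*d + p^2 + 2*p)/(5*d*p + 20*d + p^2 + 4*p)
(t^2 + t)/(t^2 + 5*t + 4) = t/(t + 4)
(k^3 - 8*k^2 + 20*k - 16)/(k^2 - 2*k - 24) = (-k^3 + 8*k^2 - 20*k + 16)/(-k^2 + 2*k + 24)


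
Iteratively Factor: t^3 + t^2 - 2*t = (t + 2)*(t^2 - t) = (t - 1)*(t + 2)*(t)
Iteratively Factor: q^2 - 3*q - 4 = (q + 1)*(q - 4)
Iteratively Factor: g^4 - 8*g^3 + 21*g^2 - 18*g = (g - 3)*(g^3 - 5*g^2 + 6*g) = (g - 3)^2*(g^2 - 2*g) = (g - 3)^2*(g - 2)*(g)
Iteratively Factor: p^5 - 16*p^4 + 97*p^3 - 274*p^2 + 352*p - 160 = (p - 4)*(p^4 - 12*p^3 + 49*p^2 - 78*p + 40) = (p - 4)^2*(p^3 - 8*p^2 + 17*p - 10) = (p - 4)^2*(p - 2)*(p^2 - 6*p + 5) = (p - 5)*(p - 4)^2*(p - 2)*(p - 1)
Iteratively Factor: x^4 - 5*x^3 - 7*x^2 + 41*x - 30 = (x - 1)*(x^3 - 4*x^2 - 11*x + 30) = (x - 5)*(x - 1)*(x^2 + x - 6) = (x - 5)*(x - 1)*(x + 3)*(x - 2)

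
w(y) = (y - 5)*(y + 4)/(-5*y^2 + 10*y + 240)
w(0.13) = -0.08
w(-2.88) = -0.05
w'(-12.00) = -0.00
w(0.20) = -0.08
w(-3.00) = -0.05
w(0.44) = -0.08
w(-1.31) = -0.08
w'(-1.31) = -0.01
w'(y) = (y - 5)*(y + 4)*(10*y - 10)/(-5*y^2 + 10*y + 240)^2 + (y - 5)/(-5*y^2 + 10*y + 240) + (y + 4)/(-5*y^2 + 10*y + 240)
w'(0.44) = 0.00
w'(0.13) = -0.00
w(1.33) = -0.08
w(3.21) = -0.06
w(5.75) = 0.06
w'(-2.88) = -0.03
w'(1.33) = 0.01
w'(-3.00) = -0.03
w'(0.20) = 0.00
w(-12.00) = -0.23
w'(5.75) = 0.10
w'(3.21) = 0.02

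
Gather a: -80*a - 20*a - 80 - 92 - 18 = -100*a - 190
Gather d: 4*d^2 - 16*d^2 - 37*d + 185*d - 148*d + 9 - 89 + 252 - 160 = 12 - 12*d^2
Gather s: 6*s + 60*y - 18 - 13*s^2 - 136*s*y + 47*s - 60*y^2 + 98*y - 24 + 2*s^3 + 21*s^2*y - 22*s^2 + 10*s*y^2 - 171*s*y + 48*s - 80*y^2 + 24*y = 2*s^3 + s^2*(21*y - 35) + s*(10*y^2 - 307*y + 101) - 140*y^2 + 182*y - 42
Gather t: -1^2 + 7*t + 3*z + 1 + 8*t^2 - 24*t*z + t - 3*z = 8*t^2 + t*(8 - 24*z)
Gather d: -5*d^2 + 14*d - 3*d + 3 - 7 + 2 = -5*d^2 + 11*d - 2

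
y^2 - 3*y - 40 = (y - 8)*(y + 5)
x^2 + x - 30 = (x - 5)*(x + 6)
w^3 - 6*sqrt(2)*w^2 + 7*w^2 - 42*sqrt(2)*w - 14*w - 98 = (w + 7)*(w - 7*sqrt(2))*(w + sqrt(2))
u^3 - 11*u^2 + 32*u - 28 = (u - 7)*(u - 2)^2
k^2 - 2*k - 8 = (k - 4)*(k + 2)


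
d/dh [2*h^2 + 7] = 4*h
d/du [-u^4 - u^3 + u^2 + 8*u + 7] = -4*u^3 - 3*u^2 + 2*u + 8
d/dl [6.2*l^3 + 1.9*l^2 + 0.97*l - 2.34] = 18.6*l^2 + 3.8*l + 0.97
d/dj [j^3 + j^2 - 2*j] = 3*j^2 + 2*j - 2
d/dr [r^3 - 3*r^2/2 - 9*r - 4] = 3*r^2 - 3*r - 9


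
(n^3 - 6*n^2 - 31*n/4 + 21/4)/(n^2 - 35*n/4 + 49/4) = (4*n^2 + 4*n - 3)/(4*n - 7)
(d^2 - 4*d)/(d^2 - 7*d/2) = 2*(d - 4)/(2*d - 7)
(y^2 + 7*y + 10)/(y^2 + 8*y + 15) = (y + 2)/(y + 3)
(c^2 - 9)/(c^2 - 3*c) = (c + 3)/c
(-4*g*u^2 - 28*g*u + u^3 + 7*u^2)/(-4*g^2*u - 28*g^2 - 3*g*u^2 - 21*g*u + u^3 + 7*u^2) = u/(g + u)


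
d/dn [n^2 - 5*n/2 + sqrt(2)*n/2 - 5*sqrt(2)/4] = 2*n - 5/2 + sqrt(2)/2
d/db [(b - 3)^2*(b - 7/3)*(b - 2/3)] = 4*b^3 - 27*b^2 + 514*b/9 - 109/3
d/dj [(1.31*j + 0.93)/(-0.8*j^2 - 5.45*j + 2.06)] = (1.048*j^2 + 1.488*j + 7.7671)/(0.64*j^4 + 8.72*j^3 + 26.4065*j^2 - 22.454*j + 4.2436)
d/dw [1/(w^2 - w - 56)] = (1 - 2*w)/(-w^2 + w + 56)^2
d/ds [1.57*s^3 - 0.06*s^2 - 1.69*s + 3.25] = 4.71*s^2 - 0.12*s - 1.69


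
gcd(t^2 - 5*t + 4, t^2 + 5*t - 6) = t - 1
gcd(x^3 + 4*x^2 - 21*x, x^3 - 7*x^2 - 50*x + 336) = x + 7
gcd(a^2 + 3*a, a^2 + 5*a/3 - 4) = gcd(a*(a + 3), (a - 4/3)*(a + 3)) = a + 3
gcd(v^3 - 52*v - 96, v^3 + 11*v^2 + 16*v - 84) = v + 6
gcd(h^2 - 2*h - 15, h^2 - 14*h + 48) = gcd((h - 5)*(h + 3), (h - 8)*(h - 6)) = 1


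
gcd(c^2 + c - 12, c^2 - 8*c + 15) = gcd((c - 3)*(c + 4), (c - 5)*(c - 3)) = c - 3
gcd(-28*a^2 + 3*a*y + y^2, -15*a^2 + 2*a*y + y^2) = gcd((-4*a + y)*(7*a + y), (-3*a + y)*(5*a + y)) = 1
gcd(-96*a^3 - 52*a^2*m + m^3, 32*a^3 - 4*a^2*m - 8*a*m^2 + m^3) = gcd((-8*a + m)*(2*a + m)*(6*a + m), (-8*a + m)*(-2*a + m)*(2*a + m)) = 16*a^2 + 6*a*m - m^2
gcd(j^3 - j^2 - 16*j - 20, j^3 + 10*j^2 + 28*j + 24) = j^2 + 4*j + 4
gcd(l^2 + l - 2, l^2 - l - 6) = l + 2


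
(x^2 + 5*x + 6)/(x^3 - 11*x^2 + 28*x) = (x^2 + 5*x + 6)/(x*(x^2 - 11*x + 28))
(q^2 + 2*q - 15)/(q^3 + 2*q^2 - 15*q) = 1/q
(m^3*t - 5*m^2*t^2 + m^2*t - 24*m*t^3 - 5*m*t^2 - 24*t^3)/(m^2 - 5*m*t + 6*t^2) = t*(m^3 - 5*m^2*t + m^2 - 24*m*t^2 - 5*m*t - 24*t^2)/(m^2 - 5*m*t + 6*t^2)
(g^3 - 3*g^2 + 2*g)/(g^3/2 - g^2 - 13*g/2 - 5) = 2*g*(-g^2 + 3*g - 2)/(-g^3 + 2*g^2 + 13*g + 10)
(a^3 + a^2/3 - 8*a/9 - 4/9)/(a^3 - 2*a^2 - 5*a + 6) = (a^2 + 4*a/3 + 4/9)/(a^2 - a - 6)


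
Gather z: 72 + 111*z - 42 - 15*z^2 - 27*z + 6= -15*z^2 + 84*z + 36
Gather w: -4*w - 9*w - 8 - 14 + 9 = -13*w - 13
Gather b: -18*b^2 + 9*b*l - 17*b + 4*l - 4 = -18*b^2 + b*(9*l - 17) + 4*l - 4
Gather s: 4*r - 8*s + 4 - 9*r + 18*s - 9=-5*r + 10*s - 5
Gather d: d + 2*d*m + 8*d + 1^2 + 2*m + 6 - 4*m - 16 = d*(2*m + 9) - 2*m - 9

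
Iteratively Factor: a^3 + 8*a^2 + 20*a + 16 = (a + 2)*(a^2 + 6*a + 8) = (a + 2)^2*(a + 4)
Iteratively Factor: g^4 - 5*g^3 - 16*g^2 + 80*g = (g - 5)*(g^3 - 16*g) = g*(g - 5)*(g^2 - 16) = g*(g - 5)*(g - 4)*(g + 4)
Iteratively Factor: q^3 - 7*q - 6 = (q + 2)*(q^2 - 2*q - 3) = (q - 3)*(q + 2)*(q + 1)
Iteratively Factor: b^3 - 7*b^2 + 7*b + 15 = (b - 3)*(b^2 - 4*b - 5) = (b - 3)*(b + 1)*(b - 5)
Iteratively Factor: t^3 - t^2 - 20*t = (t + 4)*(t^2 - 5*t) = (t - 5)*(t + 4)*(t)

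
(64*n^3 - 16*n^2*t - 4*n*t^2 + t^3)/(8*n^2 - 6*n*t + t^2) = (-16*n^2 + t^2)/(-2*n + t)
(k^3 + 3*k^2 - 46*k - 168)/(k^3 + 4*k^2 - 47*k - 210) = (k + 4)/(k + 5)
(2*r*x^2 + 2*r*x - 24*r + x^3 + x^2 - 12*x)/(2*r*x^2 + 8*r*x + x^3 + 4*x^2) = (x - 3)/x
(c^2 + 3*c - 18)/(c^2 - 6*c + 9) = (c + 6)/(c - 3)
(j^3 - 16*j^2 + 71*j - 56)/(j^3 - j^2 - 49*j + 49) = (j - 8)/(j + 7)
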